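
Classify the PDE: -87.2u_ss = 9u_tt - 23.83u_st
Rewriting in standard form: -87.2u_ss + 23.83u_st - 9u_tt = 0. A = -87.2, B = 23.83, C = -9. Discriminant B² - 4AC = -2571.3311. Since -2571.3311 < 0, elliptic.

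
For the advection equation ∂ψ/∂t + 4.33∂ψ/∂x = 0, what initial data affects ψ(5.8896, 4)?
A single point: x = -11.4304. The characteristic through (5.8896, 4) is x - 4.33t = const, so x = 5.8896 - 4.33·4 = -11.4304.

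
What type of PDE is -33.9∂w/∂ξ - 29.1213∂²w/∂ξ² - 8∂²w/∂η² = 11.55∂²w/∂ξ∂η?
Rewriting in standard form: -29.1213∂²w/∂ξ² - 11.55∂²w/∂ξ∂η - 8∂²w/∂η² - 33.9∂w/∂ξ = 0. With A = -29.1213, B = -11.55, C = -8, the discriminant is -798.4791. This is an elliptic PDE.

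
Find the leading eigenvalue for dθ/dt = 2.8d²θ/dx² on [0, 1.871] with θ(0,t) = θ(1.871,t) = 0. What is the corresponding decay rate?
Eigenvalues: λₙ = 2.8n²π²/1.871².
First three modes:
  n=1: λ₁ = 2.8π²/1.871² ≈ 7.894
  n=2: λ₂ = 11.2π²/1.871² ≈ 31.577 (4× faster decay)
  n=3: λ₃ = 25.2π²/1.871² ≈ 71.048 (9× faster decay)
As t → ∞, higher modes decay exponentially faster. The n=1 mode dominates: θ ~ c₁ sin(πx/1.871) e^{-λ₁t}.
Decay rate: λ₁ = 2.8π²/1.871² ≈ 7.894.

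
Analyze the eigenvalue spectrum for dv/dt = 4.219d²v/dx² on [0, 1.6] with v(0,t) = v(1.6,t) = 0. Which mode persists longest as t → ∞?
Eigenvalues: λₙ = 4.219n²π²/1.6².
First three modes:
  n=1: λ₁ = 4.219π²/1.6² ≈ 16.266
  n=2: λ₂ = 16.876π²/1.6² ≈ 65.062 (4× faster decay)
  n=3: λ₃ = 37.971π²/1.6² ≈ 146.39 (9× faster decay)
As t → ∞, higher modes decay exponentially faster. The n=1 mode dominates: v ~ c₁ sin(πx/1.6) e^{-λ₁t}.
Decay rate: λ₁ = 4.219π²/1.6² ≈ 16.266.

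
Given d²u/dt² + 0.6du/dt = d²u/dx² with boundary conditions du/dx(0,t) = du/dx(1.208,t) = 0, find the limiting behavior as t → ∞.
u → constant (steady state). Damping (γ=0.6) dissipates the nonconstant modes; with Neumann BCs the spatial average obeys M''+γM'=0 and tends to a finite limit.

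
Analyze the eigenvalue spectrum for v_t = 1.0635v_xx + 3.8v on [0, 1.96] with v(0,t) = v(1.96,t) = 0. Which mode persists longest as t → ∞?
Eigenvalues: λₙ = 1.0635n²π²/1.96² - 3.8.
First three modes:
  n=1: λ₁ = 1.0635π²/1.96² - 3.8 ≈ -1.068
  n=2: λ₂ = 4.254π²/1.96² - 3.8 ≈ 7.129
  n=3: λ₃ = 9.5715π²/1.96² - 3.8 ≈ 20.791
Since 1.0635π²/1.96² ≈ 2.732 < 3.8, λ₁ < 0.
The n=1 mode grows fastest (−λₙ is largest for n=1) → dominates.
Asymptotic: v ~ c₁ sin(πx/1.96) e^{1.068t} (exponential growth at rate −λ₁ ≈ 1.068).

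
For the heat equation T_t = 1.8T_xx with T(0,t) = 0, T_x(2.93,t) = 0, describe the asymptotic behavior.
T → 0. Heat escapes through the Dirichlet boundary.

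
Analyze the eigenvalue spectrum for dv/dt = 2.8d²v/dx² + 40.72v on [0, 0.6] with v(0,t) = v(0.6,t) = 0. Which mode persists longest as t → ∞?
Eigenvalues: λₙ = 2.8n²π²/0.6² - 40.72.
First three modes:
  n=1: λ₁ = 2.8π²/0.6² - 40.72 ≈ 36.044
  n=2: λ₂ = 11.2π²/0.6² - 40.72 ≈ 266.334
  n=3: λ₃ = 25.2π²/0.6² - 40.72 ≈ 650.152
Since 2.8π²/0.6² ≈ 76.764 > 40.72, all λₙ > 0.
The n=1 mode decays slowest → dominates as t → ∞.
Asymptotic: v ~ c₁ sin(πx/0.6) e^{-λ₁t} with decay rate λ₁ ≈ 36.044.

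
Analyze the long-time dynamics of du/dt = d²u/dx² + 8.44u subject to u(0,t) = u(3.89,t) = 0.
Long-time behavior: u grows unboundedly. Reaction dominates diffusion (r=8.44 > κπ²/L²≈0.65); solution grows exponentially.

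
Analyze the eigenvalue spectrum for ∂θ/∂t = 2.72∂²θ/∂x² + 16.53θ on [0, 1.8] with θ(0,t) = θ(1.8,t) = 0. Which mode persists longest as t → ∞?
Eigenvalues: λₙ = 2.72n²π²/1.8² - 16.53.
First three modes:
  n=1: λ₁ = 2.72π²/1.8² - 16.53 ≈ -8.244
  n=2: λ₂ = 10.88π²/1.8² - 16.53 ≈ 16.612
  n=3: λ₃ = 24.48π²/1.8² - 16.53 ≈ 58.04
Since 2.72π²/1.8² ≈ 8.286 < 16.53, λ₁ < 0.
The n=1 mode grows fastest (−λₙ is largest for n=1) → dominates.
Asymptotic: θ ~ c₁ sin(πx/1.8) e^{8.244t} (exponential growth at rate −λ₁ ≈ 8.244).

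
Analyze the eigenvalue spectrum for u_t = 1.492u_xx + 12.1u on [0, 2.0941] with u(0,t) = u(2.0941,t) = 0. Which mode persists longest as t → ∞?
Eigenvalues: λₙ = 1.492n²π²/2.0941² - 12.1.
First three modes:
  n=1: λ₁ = 1.492π²/2.0941² - 12.1 ≈ -8.742
  n=2: λ₂ = 5.968π²/2.0941² - 12.1 ≈ 1.332
  n=3: λ₃ = 13.428π²/2.0941² - 12.1 ≈ 18.122
Since 1.492π²/2.0941² ≈ 3.358 < 12.1, λ₁ < 0.
The n=1 mode grows fastest (−λₙ is largest for n=1) → dominates.
Asymptotic: u ~ c₁ sin(πx/2.0941) e^{8.742t} (exponential growth at rate −λ₁ ≈ 8.742).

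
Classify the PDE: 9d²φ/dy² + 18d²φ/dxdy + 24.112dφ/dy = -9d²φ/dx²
Rewriting in standard form: 9d²φ/dx² + 18d²φ/dxdy + 9d²φ/dy² + 24.112dφ/dy = 0. A = 9, B = 18, C = 9. Discriminant B² - 4AC = 0. Since 0 = 0, parabolic.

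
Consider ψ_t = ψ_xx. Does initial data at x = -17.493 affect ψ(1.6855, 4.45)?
Yes, for any finite x. The heat equation has infinite propagation speed, so all initial data affects all points at any t > 0.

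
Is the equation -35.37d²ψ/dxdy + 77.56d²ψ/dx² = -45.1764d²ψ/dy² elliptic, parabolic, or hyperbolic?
Rewriting in standard form: 77.56d²ψ/dx² - 35.37d²ψ/dxdy + 45.1764d²ψ/dy² = 0. Computing B² - 4AC with A = 77.56, B = -35.37, C = 45.1764: discriminant = -12764.489436 (negative). Answer: elliptic.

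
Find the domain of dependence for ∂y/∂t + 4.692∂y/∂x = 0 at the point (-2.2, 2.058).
A single point: x = -11.856136. The characteristic through (-2.2, 2.058) is x - 4.692t = const, so x = -2.2 - 4.692·2.058 = -11.856136.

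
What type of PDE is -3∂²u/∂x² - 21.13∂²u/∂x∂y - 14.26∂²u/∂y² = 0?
With A = -3, B = -21.13, C = -14.26, the discriminant is 275.3569. This is a hyperbolic PDE.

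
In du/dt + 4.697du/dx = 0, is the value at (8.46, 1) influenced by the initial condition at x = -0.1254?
No. Only data at x = 3.763 affects (8.46, 1). Advection has one-way propagation along characteristics.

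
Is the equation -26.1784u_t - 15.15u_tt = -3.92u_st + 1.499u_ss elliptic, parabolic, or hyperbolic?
Rewriting in standard form: -1.499u_ss + 3.92u_st - 15.15u_tt - 26.1784u_t = 0. Computing B² - 4AC with A = -1.499, B = 3.92, C = -15.15: discriminant = -75.473 (negative). Answer: elliptic.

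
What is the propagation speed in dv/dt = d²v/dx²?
Infinite. The heat equation is parabolic, not hyperbolic, so disturbances propagate instantly.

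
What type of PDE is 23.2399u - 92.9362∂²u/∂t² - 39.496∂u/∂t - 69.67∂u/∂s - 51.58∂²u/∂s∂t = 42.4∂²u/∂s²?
Rewriting in standard form: -42.4∂²u/∂s² - 51.58∂²u/∂s∂t - 92.9362∂²u/∂t² - 69.67∂u/∂s - 39.496∂u/∂t + 23.2399u = 0. With A = -42.4, B = -51.58, C = -92.9362, the discriminant is -13101.48312. This is an elliptic PDE.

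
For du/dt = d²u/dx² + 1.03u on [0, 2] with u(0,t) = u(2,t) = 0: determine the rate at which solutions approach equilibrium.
Eigenvalues: λₙ = n²π²/2² - 1.03.
First three modes:
  n=1: λ₁ = π²/2² - 1.03 ≈ 1.437
  n=2: λ₂ = 4π²/2² - 1.03 ≈ 8.84
  n=3: λ₃ = 9π²/2² - 1.03 ≈ 21.177
Since π²/2² ≈ 2.467 > 1.03, all λₙ > 0.
The n=1 mode decays slowest → dominates as t → ∞.
Asymptotic: u ~ c₁ sin(πx/2) e^{-λ₁t} with decay rate λ₁ ≈ 1.437.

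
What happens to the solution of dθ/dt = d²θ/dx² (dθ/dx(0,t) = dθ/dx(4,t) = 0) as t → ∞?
θ → constant (steady state). Heat is conserved (no flux at boundaries); solution approaches the spatial average.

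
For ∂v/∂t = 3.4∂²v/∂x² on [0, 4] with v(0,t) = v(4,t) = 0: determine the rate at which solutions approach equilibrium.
Eigenvalues: λₙ = 3.4n²π²/4².
First three modes:
  n=1: λ₁ = 3.4π²/4² ≈ 2.097
  n=2: λ₂ = 13.6π²/4² ≈ 8.389 (4× faster decay)
  n=3: λ₃ = 30.6π²/4² ≈ 18.876 (9× faster decay)
As t → ∞, higher modes decay exponentially faster. The n=1 mode dominates: v ~ c₁ sin(πx/4) e^{-λ₁t}.
Decay rate: λ₁ = 3.4π²/4² ≈ 2.097.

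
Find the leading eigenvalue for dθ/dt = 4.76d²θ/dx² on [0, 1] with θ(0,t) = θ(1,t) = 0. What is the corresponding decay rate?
Eigenvalues: λₙ = 4.76n²π².
First three modes:
  n=1: λ₁ = 4.76π² ≈ 46.979
  n=2: λ₂ = 19.04π² ≈ 187.917 (4× faster decay)
  n=3: λ₃ = 42.84π² ≈ 422.814 (9× faster decay)
As t → ∞, higher modes decay exponentially faster. The n=1 mode dominates: θ ~ c₁ sin(πx) e^{-λ₁t}.
Decay rate: λ₁ = 4.76π² ≈ 46.979.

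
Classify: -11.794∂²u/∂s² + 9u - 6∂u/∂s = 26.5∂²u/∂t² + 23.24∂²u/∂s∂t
Rewriting in standard form: -11.794∂²u/∂s² - 23.24∂²u/∂s∂t - 26.5∂²u/∂t² - 6∂u/∂s + 9u = 0. Elliptic (discriminant = -710.0664).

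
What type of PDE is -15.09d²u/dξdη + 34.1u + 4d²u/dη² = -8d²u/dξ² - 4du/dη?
Rewriting in standard form: 8d²u/dξ² - 15.09d²u/dξdη + 4d²u/dη² + 4du/dη + 34.1u = 0. With A = 8, B = -15.09, C = 4, the discriminant is 99.7081. This is a hyperbolic PDE.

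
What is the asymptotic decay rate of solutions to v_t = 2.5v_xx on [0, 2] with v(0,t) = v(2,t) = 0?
Eigenvalues: λₙ = 2.5n²π²/2².
First three modes:
  n=1: λ₁ = 2.5π²/2² ≈ 6.169
  n=2: λ₂ = 10π²/2² ≈ 24.674 (4× faster decay)
  n=3: λ₃ = 22.5π²/2² ≈ 55.517 (9× faster decay)
As t → ∞, higher modes decay exponentially faster. The n=1 mode dominates: v ~ c₁ sin(πx/2) e^{-λ₁t}.
Decay rate: λ₁ = 2.5π²/2² ≈ 6.169.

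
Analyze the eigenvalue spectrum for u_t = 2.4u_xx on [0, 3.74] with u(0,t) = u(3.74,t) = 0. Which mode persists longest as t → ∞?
Eigenvalues: λₙ = 2.4n²π²/3.74².
First three modes:
  n=1: λ₁ = 2.4π²/3.74² ≈ 1.693
  n=2: λ₂ = 9.6π²/3.74² ≈ 6.774 (4× faster decay)
  n=3: λ₃ = 21.6π²/3.74² ≈ 15.241 (9× faster decay)
As t → ∞, higher modes decay exponentially faster. The n=1 mode dominates: u ~ c₁ sin(πx/3.74) e^{-λ₁t}.
Decay rate: λ₁ = 2.4π²/3.74² ≈ 1.693.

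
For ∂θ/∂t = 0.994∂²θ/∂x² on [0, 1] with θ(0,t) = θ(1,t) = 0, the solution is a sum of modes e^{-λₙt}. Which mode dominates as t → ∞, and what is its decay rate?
Eigenvalues: λₙ = 0.994n²π².
First three modes:
  n=1: λ₁ = 0.994π² ≈ 9.81
  n=2: λ₂ = 3.976π² ≈ 39.242 (4× faster decay)
  n=3: λ₃ = 8.946π² ≈ 88.293 (9× faster decay)
As t → ∞, higher modes decay exponentially faster. The n=1 mode dominates: θ ~ c₁ sin(πx) e^{-λ₁t}.
Decay rate: λ₁ = 0.994π² ≈ 9.81.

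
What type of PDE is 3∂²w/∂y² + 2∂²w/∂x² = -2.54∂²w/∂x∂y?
Rewriting in standard form: 2∂²w/∂x² + 2.54∂²w/∂x∂y + 3∂²w/∂y² = 0. With A = 2, B = 2.54, C = 3, the discriminant is -17.5484. This is an elliptic PDE.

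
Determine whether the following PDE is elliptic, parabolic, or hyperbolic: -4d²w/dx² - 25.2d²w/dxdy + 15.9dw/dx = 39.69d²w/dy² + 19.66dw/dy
Rewriting in standard form: -4d²w/dx² - 25.2d²w/dxdy - 39.69d²w/dy² + 15.9dw/dx - 19.66dw/dy = 0. Coefficients: A = -4, B = -25.2, C = -39.69. B² - 4AC = 0, which is zero, so the equation is parabolic.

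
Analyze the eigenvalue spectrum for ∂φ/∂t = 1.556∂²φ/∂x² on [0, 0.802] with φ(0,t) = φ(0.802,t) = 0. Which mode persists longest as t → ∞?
Eigenvalues: λₙ = 1.556n²π²/0.802².
First three modes:
  n=1: λ₁ = 1.556π²/0.802² ≈ 23.876
  n=2: λ₂ = 6.224π²/0.802² ≈ 95.504 (4× faster decay)
  n=3: λ₃ = 14.004π²/0.802² ≈ 214.884 (9× faster decay)
As t → ∞, higher modes decay exponentially faster. The n=1 mode dominates: φ ~ c₁ sin(πx/0.802) e^{-λ₁t}.
Decay rate: λ₁ = 1.556π²/0.802² ≈ 23.876.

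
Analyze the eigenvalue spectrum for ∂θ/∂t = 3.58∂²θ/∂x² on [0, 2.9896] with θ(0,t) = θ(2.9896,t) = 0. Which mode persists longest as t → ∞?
Eigenvalues: λₙ = 3.58n²π²/2.9896².
First three modes:
  n=1: λ₁ = 3.58π²/2.9896² ≈ 3.953
  n=2: λ₂ = 14.32π²/2.9896² ≈ 15.813 (4× faster decay)
  n=3: λ₃ = 32.22π²/2.9896² ≈ 35.579 (9× faster decay)
As t → ∞, higher modes decay exponentially faster. The n=1 mode dominates: θ ~ c₁ sin(πx/2.9896) e^{-λ₁t}.
Decay rate: λ₁ = 3.58π²/2.9896² ≈ 3.953.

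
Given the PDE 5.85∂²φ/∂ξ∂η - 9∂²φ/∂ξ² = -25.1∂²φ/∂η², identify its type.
Rewriting in standard form: -9∂²φ/∂ξ² + 5.85∂²φ/∂ξ∂η + 25.1∂²φ/∂η² = 0. The second-order coefficients are A = -9, B = 5.85, C = 25.1. Since B² - 4AC = 937.8225 > 0, this is a hyperbolic PDE.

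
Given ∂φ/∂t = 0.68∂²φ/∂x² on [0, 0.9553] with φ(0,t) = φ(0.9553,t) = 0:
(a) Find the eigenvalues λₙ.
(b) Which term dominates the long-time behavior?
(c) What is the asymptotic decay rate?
Eigenvalues: λₙ = 0.68n²π²/0.9553².
First three modes:
  n=1: λ₁ = 0.68π²/0.9553² ≈ 7.354
  n=2: λ₂ = 2.72π²/0.9553² ≈ 29.416 (4× faster decay)
  n=3: λ₃ = 6.12π²/0.9553² ≈ 66.187 (9× faster decay)
As t → ∞, higher modes decay exponentially faster. The n=1 mode dominates: φ ~ c₁ sin(πx/0.9553) e^{-λ₁t}.
Decay rate: λ₁ = 0.68π²/0.9553² ≈ 7.354.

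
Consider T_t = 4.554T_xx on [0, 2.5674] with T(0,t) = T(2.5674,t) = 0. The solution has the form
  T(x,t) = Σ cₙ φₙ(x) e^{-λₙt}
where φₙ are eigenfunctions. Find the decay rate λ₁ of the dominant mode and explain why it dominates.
Eigenvalues: λₙ = 4.554n²π²/2.5674².
First three modes:
  n=1: λ₁ = 4.554π²/2.5674² ≈ 6.819
  n=2: λ₂ = 18.216π²/2.5674² ≈ 27.275 (4× faster decay)
  n=3: λ₃ = 40.986π²/2.5674² ≈ 61.369 (9× faster decay)
As t → ∞, higher modes decay exponentially faster. The n=1 mode dominates: T ~ c₁ sin(πx/2.5674) e^{-λ₁t}.
Decay rate: λ₁ = 4.554π²/2.5674² ≈ 6.819.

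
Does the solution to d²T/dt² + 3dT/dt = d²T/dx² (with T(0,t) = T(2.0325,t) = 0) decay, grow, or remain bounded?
T → 0. Damping (γ=3) dissipates energy; oscillations decay exponentially.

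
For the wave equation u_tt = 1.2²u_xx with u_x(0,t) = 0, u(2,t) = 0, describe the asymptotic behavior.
u oscillates (no decay). Energy is conserved; the solution oscillates indefinitely as standing waves.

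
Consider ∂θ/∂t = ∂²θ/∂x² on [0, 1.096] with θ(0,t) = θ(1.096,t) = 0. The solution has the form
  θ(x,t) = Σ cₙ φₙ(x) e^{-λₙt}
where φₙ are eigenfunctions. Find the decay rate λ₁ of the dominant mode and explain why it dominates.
Eigenvalues: λₙ = n²π²/1.096².
First three modes:
  n=1: λ₁ = π²/1.096² ≈ 8.216
  n=2: λ₂ = 4π²/1.096² ≈ 32.865 (4× faster decay)
  n=3: λ₃ = 9π²/1.096² ≈ 73.947 (9× faster decay)
As t → ∞, higher modes decay exponentially faster. The n=1 mode dominates: θ ~ c₁ sin(πx/1.096) e^{-λ₁t}.
Decay rate: λ₁ = π²/1.096² ≈ 8.216.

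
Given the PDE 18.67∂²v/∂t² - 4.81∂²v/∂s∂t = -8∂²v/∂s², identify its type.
Rewriting in standard form: 8∂²v/∂s² - 4.81∂²v/∂s∂t + 18.67∂²v/∂t² = 0. The second-order coefficients are A = 8, B = -4.81, C = 18.67. Since B² - 4AC = -574.3039 < 0, this is an elliptic PDE.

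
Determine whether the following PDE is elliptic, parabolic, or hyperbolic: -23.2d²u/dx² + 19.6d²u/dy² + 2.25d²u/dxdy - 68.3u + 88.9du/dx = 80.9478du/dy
Rewriting in standard form: -23.2d²u/dx² + 2.25d²u/dxdy + 19.6d²u/dy² + 88.9du/dx - 80.9478du/dy - 68.3u = 0. Coefficients: A = -23.2, B = 2.25, C = 19.6. B² - 4AC = 1823.9425, which is positive, so the equation is hyperbolic.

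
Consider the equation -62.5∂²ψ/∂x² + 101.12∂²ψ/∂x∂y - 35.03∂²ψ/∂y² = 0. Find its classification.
Hyperbolic. (A = -62.5, B = 101.12, C = -35.03 gives B² - 4AC = 1467.7544.)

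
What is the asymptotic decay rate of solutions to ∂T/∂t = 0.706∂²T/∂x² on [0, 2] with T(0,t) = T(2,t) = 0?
Eigenvalues: λₙ = 0.706n²π²/2².
First three modes:
  n=1: λ₁ = 0.706π²/2² ≈ 1.742
  n=2: λ₂ = 2.824π²/2² ≈ 6.968 (4× faster decay)
  n=3: λ₃ = 6.354π²/2² ≈ 15.678 (9× faster decay)
As t → ∞, higher modes decay exponentially faster. The n=1 mode dominates: T ~ c₁ sin(πx/2) e^{-λ₁t}.
Decay rate: λ₁ = 0.706π²/2² ≈ 1.742.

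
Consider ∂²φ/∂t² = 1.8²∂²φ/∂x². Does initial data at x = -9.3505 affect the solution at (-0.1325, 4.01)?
No. The domain of dependence is [-7.3505, 7.0855], and -9.3505 is outside this interval.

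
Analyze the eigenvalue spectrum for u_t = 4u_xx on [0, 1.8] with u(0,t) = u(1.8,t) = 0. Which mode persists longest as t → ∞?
Eigenvalues: λₙ = 4n²π²/1.8².
First three modes:
  n=1: λ₁ = 4π²/1.8² ≈ 12.185
  n=2: λ₂ = 16π²/1.8² ≈ 48.739 (4× faster decay)
  n=3: λ₃ = 36π²/1.8² ≈ 109.662 (9× faster decay)
As t → ∞, higher modes decay exponentially faster. The n=1 mode dominates: u ~ c₁ sin(πx/1.8) e^{-λ₁t}.
Decay rate: λ₁ = 4π²/1.8² ≈ 12.185.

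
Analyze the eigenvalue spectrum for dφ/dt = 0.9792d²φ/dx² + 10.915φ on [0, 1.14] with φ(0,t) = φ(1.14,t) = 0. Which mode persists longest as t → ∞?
Eigenvalues: λₙ = 0.9792n²π²/1.14² - 10.915.
First three modes:
  n=1: λ₁ = 0.9792π²/1.14² - 10.915 ≈ -3.479
  n=2: λ₂ = 3.9168π²/1.14² - 10.915 ≈ 18.831
  n=3: λ₃ = 8.8128π²/1.14² - 10.915 ≈ 56.012
Since 0.9792π²/1.14² ≈ 7.436 < 10.915, λ₁ < 0.
The n=1 mode grows fastest (−λₙ is largest for n=1) → dominates.
Asymptotic: φ ~ c₁ sin(πx/1.14) e^{3.479t} (exponential growth at rate −λ₁ ≈ 3.479).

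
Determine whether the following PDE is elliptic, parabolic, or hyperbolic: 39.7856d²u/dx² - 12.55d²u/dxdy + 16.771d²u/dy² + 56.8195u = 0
Coefficients: A = 39.7856, B = -12.55, C = 16.771. B² - 4AC = -2511.4746904, which is negative, so the equation is elliptic.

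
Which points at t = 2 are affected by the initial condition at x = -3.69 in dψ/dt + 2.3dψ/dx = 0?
At x = 0.91. The characteristic carries data from (-3.69, 0) to (0.91, 2).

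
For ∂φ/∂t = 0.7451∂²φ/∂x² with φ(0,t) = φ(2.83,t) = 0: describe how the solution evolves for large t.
φ → 0. Heat diffuses out through both boundaries.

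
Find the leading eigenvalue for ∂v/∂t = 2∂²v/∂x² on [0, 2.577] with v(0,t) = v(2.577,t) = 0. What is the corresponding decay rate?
Eigenvalues: λₙ = 2n²π²/2.577².
First three modes:
  n=1: λ₁ = 2π²/2.577² ≈ 2.972
  n=2: λ₂ = 8π²/2.577² ≈ 11.889 (4× faster decay)
  n=3: λ₃ = 18π²/2.577² ≈ 26.751 (9× faster decay)
As t → ∞, higher modes decay exponentially faster. The n=1 mode dominates: v ~ c₁ sin(πx/2.577) e^{-λ₁t}.
Decay rate: λ₁ = 2π²/2.577² ≈ 2.972.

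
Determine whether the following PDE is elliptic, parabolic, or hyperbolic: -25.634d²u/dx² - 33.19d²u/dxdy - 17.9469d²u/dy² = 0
Coefficients: A = -25.634, B = -33.19, C = -17.9469. B² - 4AC = -738.6272384, which is negative, so the equation is elliptic.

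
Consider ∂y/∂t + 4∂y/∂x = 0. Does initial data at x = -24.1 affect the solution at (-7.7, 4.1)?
Yes. The characteristic through (-7.7, 4.1) passes through x = -24.1.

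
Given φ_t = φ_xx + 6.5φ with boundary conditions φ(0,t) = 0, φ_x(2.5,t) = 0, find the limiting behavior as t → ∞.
φ grows unboundedly. Reaction dominates diffusion (r=6.5 > κπ²/(4L²)≈0.39); solution grows exponentially.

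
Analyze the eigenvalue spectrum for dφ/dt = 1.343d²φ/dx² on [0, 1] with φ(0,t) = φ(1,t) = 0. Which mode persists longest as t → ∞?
Eigenvalues: λₙ = 1.343n²π².
First three modes:
  n=1: λ₁ = 1.343π² ≈ 13.255
  n=2: λ₂ = 5.372π² ≈ 53.02 (4× faster decay)
  n=3: λ₃ = 12.087π² ≈ 119.294 (9× faster decay)
As t → ∞, higher modes decay exponentially faster. The n=1 mode dominates: φ ~ c₁ sin(πx) e^{-λ₁t}.
Decay rate: λ₁ = 1.343π² ≈ 13.255.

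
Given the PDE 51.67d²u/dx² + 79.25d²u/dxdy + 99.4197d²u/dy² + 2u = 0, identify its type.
The second-order coefficients are A = 51.67, B = 79.25, C = 99.4197. Since B² - 4AC = -14267.501096 < 0, this is an elliptic PDE.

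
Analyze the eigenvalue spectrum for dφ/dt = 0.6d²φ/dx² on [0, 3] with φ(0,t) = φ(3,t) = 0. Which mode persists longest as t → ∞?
Eigenvalues: λₙ = 0.6n²π²/3².
First three modes:
  n=1: λ₁ = 0.6π²/3² ≈ 0.658
  n=2: λ₂ = 2.4π²/3² ≈ 2.632 (4× faster decay)
  n=3: λ₃ = 5.4π²/3² ≈ 5.922 (9× faster decay)
As t → ∞, higher modes decay exponentially faster. The n=1 mode dominates: φ ~ c₁ sin(πx/3) e^{-λ₁t}.
Decay rate: λ₁ = 0.6π²/3² ≈ 0.658.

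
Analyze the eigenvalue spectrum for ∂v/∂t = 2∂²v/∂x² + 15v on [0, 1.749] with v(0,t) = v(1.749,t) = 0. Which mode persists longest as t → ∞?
Eigenvalues: λₙ = 2n²π²/1.749² - 15.
First three modes:
  n=1: λ₁ = 2π²/1.749² - 15 ≈ -8.547
  n=2: λ₂ = 8π²/1.749² - 15 ≈ 10.811
  n=3: λ₃ = 18π²/1.749² - 15 ≈ 43.075
Since 2π²/1.749² ≈ 6.453 < 15, λ₁ < 0.
The n=1 mode grows fastest (−λₙ is largest for n=1) → dominates.
Asymptotic: v ~ c₁ sin(πx/1.749) e^{8.547t} (exponential growth at rate −λ₁ ≈ 8.547).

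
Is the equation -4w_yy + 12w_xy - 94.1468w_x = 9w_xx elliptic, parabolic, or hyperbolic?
Rewriting in standard form: -9w_xx + 12w_xy - 4w_yy - 94.1468w_x = 0. Computing B² - 4AC with A = -9, B = 12, C = -4: discriminant = 0 (zero). Answer: parabolic.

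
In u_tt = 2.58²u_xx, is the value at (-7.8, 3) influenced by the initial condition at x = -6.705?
Yes. The domain of dependence is [-15.54, -0.06], and -6.705 ∈ [-15.54, -0.06].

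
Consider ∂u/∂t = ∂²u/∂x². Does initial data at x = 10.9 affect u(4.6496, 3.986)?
Yes, for any finite x. The heat equation has infinite propagation speed, so all initial data affects all points at any t > 0.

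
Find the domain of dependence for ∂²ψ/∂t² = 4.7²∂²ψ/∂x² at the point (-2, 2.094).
Domain of dependence: [-11.8418, 7.8418]. Signals travel at speed 4.7, so data within |x - -2| ≤ 4.7·2.094 = 9.8418 can reach the point.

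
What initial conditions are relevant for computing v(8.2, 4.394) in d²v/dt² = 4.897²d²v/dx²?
Domain of dependence: [-13.317418, 29.717418]. Signals travel at speed 4.897, so data within |x - 8.2| ≤ 4.897·4.394 = 21.517418 can reach the point.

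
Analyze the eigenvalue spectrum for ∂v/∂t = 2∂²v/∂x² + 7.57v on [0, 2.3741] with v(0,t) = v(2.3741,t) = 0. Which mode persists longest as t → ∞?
Eigenvalues: λₙ = 2n²π²/2.3741² - 7.57.
First three modes:
  n=1: λ₁ = 2π²/2.3741² - 7.57 ≈ -4.068
  n=2: λ₂ = 8π²/2.3741² - 7.57 ≈ 6.439
  n=3: λ₃ = 18π²/2.3741² - 7.57 ≈ 23.949
Since 2π²/2.3741² ≈ 3.502 < 7.57, λ₁ < 0.
The n=1 mode grows fastest (−λₙ is largest for n=1) → dominates.
Asymptotic: v ~ c₁ sin(πx/2.3741) e^{4.068t} (exponential growth at rate −λ₁ ≈ 4.068).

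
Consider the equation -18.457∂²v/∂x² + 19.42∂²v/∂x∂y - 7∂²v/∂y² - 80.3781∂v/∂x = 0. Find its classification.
Elliptic. (A = -18.457, B = 19.42, C = -7 gives B² - 4AC = -139.6596.)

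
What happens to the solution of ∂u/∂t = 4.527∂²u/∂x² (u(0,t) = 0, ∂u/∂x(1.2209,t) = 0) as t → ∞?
u → 0. Heat escapes through the Dirichlet boundary.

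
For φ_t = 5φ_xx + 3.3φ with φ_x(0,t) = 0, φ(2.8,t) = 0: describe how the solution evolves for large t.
φ grows unboundedly. Reaction dominates diffusion (r=3.3 > κπ²/(4L²)≈1.57); solution grows exponentially.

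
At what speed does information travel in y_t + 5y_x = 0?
Speed = 5. Information travels along x - 5t = const (rightward).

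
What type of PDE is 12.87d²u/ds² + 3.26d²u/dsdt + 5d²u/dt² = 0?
With A = 12.87, B = 3.26, C = 5, the discriminant is -246.7724. This is an elliptic PDE.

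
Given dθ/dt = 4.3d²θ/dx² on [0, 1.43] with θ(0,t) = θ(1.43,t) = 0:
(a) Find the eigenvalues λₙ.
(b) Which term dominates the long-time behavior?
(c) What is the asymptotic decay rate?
Eigenvalues: λₙ = 4.3n²π²/1.43².
First three modes:
  n=1: λ₁ = 4.3π²/1.43² ≈ 20.754
  n=2: λ₂ = 17.2π²/1.43² ≈ 83.015 (4× faster decay)
  n=3: λ₃ = 38.7π²/1.43² ≈ 186.784 (9× faster decay)
As t → ∞, higher modes decay exponentially faster. The n=1 mode dominates: θ ~ c₁ sin(πx/1.43) e^{-λ₁t}.
Decay rate: λ₁ = 4.3π²/1.43² ≈ 20.754.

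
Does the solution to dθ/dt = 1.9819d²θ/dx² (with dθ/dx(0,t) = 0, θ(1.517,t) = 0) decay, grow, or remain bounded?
θ → 0. Heat escapes through the Dirichlet boundary.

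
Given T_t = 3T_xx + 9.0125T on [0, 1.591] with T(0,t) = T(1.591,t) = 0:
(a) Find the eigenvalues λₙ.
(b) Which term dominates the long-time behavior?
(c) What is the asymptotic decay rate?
Eigenvalues: λₙ = 3n²π²/1.591² - 9.0125.
First three modes:
  n=1: λ₁ = 3π²/1.591² - 9.0125 ≈ 2.685
  n=2: λ₂ = 12π²/1.591² - 9.0125 ≈ 37.776
  n=3: λ₃ = 27π²/1.591² - 9.0125 ≈ 96.262
Since 3π²/1.591² ≈ 11.697 > 9.0125, all λₙ > 0.
The n=1 mode decays slowest → dominates as t → ∞.
Asymptotic: T ~ c₁ sin(πx/1.591) e^{-λ₁t} with decay rate λ₁ ≈ 2.685.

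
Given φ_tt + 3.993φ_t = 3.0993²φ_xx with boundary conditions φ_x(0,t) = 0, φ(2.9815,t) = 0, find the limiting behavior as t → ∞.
φ → 0. Damping (γ=3.993) dissipates energy; oscillations decay exponentially.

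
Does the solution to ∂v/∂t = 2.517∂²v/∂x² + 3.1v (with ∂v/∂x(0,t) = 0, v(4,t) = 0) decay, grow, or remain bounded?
v grows unboundedly. Reaction dominates diffusion (r=3.1 > κπ²/(4L²)≈0.39); solution grows exponentially.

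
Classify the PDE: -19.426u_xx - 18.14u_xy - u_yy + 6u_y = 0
A = -19.426, B = -18.14, C = -1. Discriminant B² - 4AC = 251.3556. Since 251.3556 > 0, hyperbolic.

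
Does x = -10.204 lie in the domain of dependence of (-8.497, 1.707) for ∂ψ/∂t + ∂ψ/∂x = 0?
Yes. The characteristic through (-8.497, 1.707) passes through x = -10.204.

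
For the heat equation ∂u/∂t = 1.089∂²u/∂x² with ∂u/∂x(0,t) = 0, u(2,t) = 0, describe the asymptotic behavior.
u → 0. Heat escapes through the Dirichlet boundary.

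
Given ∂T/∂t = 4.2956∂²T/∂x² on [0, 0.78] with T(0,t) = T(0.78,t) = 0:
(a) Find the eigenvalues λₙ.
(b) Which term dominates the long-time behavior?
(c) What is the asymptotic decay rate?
Eigenvalues: λₙ = 4.2956n²π²/0.78².
First three modes:
  n=1: λ₁ = 4.2956π²/0.78² ≈ 69.684
  n=2: λ₂ = 17.1824π²/0.78² ≈ 278.737 (4× faster decay)
  n=3: λ₃ = 38.6604π²/0.78² ≈ 627.158 (9× faster decay)
As t → ∞, higher modes decay exponentially faster. The n=1 mode dominates: T ~ c₁ sin(πx/0.78) e^{-λ₁t}.
Decay rate: λ₁ = 4.2956π²/0.78² ≈ 69.684.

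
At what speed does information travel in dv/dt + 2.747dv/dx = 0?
Speed = 2.747. Information travels along x - 2.747t = const (rightward).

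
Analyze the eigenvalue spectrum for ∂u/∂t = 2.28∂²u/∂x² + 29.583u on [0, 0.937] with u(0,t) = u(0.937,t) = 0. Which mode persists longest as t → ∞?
Eigenvalues: λₙ = 2.28n²π²/0.937² - 29.583.
First three modes:
  n=1: λ₁ = 2.28π²/0.937² - 29.583 ≈ -3.953
  n=2: λ₂ = 9.12π²/0.937² - 29.583 ≈ 72.939
  n=3: λ₃ = 20.52π²/0.937² - 29.583 ≈ 201.091
Since 2.28π²/0.937² ≈ 25.63 < 29.583, λ₁ < 0.
The n=1 mode grows fastest (−λₙ is largest for n=1) → dominates.
Asymptotic: u ~ c₁ sin(πx/0.937) e^{3.953t} (exponential growth at rate −λ₁ ≈ 3.953).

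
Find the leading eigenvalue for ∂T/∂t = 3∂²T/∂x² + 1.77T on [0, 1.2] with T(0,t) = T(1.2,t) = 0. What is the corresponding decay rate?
Eigenvalues: λₙ = 3n²π²/1.2² - 1.77.
First three modes:
  n=1: λ₁ = 3π²/1.2² - 1.77 ≈ 18.792
  n=2: λ₂ = 12π²/1.2² - 1.77 ≈ 80.477
  n=3: λ₃ = 27π²/1.2² - 1.77 ≈ 183.285
Since 3π²/1.2² ≈ 20.562 > 1.77, all λₙ > 0.
The n=1 mode decays slowest → dominates as t → ∞.
Asymptotic: T ~ c₁ sin(πx/1.2) e^{-λ₁t} with decay rate λ₁ ≈ 18.792.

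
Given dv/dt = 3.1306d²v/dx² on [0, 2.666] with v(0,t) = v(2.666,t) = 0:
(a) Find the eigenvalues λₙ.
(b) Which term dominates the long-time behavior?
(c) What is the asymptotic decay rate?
Eigenvalues: λₙ = 3.1306n²π²/2.666².
First three modes:
  n=1: λ₁ = 3.1306π²/2.666² ≈ 4.347
  n=2: λ₂ = 12.5224π²/2.666² ≈ 17.389 (4× faster decay)
  n=3: λ₃ = 28.1754π²/2.666² ≈ 39.125 (9× faster decay)
As t → ∞, higher modes decay exponentially faster. The n=1 mode dominates: v ~ c₁ sin(πx/2.666) e^{-λ₁t}.
Decay rate: λ₁ = 3.1306π²/2.666² ≈ 4.347.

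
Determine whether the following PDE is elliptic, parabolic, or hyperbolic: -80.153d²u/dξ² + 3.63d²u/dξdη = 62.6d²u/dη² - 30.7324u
Rewriting in standard form: -80.153d²u/dξ² + 3.63d²u/dξdη - 62.6d²u/dη² + 30.7324u = 0. Coefficients: A = -80.153, B = 3.63, C = -62.6. B² - 4AC = -20057.1343, which is negative, so the equation is elliptic.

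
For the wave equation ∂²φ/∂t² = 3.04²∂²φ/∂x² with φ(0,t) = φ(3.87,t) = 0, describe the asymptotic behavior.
φ oscillates (no decay). Energy is conserved; the solution oscillates indefinitely as standing waves.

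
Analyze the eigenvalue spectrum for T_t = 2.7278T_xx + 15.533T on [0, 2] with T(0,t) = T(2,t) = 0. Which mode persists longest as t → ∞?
Eigenvalues: λₙ = 2.7278n²π²/2² - 15.533.
First three modes:
  n=1: λ₁ = 2.7278π²/2² - 15.533 ≈ -8.802
  n=2: λ₂ = 10.9112π²/2² - 15.533 ≈ 11.389
  n=3: λ₃ = 24.5502π²/2² - 15.533 ≈ 45.042
Since 2.7278π²/2² ≈ 6.731 < 15.533, λ₁ < 0.
The n=1 mode grows fastest (−λₙ is largest for n=1) → dominates.
Asymptotic: T ~ c₁ sin(πx/2) e^{8.802t} (exponential growth at rate −λ₁ ≈ 8.802).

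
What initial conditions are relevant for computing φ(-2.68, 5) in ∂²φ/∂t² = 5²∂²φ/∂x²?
Domain of dependence: [-27.68, 22.32]. Signals travel at speed 5, so data within |x - -2.68| ≤ 5·5 = 25 can reach the point.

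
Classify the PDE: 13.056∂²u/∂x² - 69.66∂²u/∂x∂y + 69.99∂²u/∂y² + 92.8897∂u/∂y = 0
A = 13.056, B = -69.66, C = 69.99. Discriminant B² - 4AC = 1197.35784. Since 1197.35784 > 0, hyperbolic.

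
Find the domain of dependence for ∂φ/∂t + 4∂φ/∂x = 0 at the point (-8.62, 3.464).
A single point: x = -22.476. The characteristic through (-8.62, 3.464) is x - 4t = const, so x = -8.62 - 4·3.464 = -22.476.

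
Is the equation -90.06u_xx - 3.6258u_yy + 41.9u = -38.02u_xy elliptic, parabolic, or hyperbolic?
Rewriting in standard form: -90.06u_xx + 38.02u_xy - 3.6258u_yy + 41.9u = 0. Computing B² - 4AC with A = -90.06, B = 38.02, C = -3.6258: discriminant = 139.362208 (positive). Answer: hyperbolic.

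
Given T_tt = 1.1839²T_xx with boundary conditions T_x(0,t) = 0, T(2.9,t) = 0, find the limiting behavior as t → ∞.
T oscillates (no decay). Energy is conserved; the solution oscillates indefinitely as standing waves.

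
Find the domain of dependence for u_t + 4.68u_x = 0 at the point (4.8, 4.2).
A single point: x = -14.856. The characteristic through (4.8, 4.2) is x - 4.68t = const, so x = 4.8 - 4.68·4.2 = -14.856.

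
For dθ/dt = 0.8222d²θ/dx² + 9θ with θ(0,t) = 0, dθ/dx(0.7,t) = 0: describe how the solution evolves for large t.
θ grows unboundedly. Reaction dominates diffusion (r=9 > κπ²/(4L²)≈4.14); solution grows exponentially.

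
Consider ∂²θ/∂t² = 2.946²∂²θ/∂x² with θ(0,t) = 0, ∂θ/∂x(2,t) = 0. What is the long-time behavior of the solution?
As t → ∞, θ oscillates (no decay). Energy is conserved; the solution oscillates indefinitely as standing waves.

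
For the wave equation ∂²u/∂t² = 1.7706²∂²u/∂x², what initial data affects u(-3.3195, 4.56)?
Domain of dependence: [-11.393436, 4.754436]. Signals travel at speed 1.7706, so data within |x - -3.3195| ≤ 1.7706·4.56 = 8.073936 can reach the point.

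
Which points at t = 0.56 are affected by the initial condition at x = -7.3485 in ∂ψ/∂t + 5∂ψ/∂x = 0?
At x = -4.5485. The characteristic carries data from (-7.3485, 0) to (-4.5485, 0.56).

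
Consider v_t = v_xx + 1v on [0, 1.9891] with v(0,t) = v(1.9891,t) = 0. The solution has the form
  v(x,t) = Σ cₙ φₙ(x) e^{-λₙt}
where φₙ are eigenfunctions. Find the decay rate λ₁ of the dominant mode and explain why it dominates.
Eigenvalues: λₙ = n²π²/1.9891² - 1.
First three modes:
  n=1: λ₁ = π²/1.9891² - 1 ≈ 1.495
  n=2: λ₂ = 4π²/1.9891² - 1 ≈ 8.978
  n=3: λ₃ = 9π²/1.9891² - 1 ≈ 21.451
Since π²/1.9891² ≈ 2.495 > 1, all λₙ > 0.
The n=1 mode decays slowest → dominates as t → ∞.
Asymptotic: v ~ c₁ sin(πx/1.9891) e^{-λ₁t} with decay rate λ₁ ≈ 1.495.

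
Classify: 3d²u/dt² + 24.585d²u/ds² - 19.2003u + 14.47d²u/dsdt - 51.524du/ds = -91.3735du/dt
Rewriting in standard form: 24.585d²u/ds² + 14.47d²u/dsdt + 3d²u/dt² - 51.524du/ds + 91.3735du/dt - 19.2003u = 0. Elliptic (discriminant = -85.6391).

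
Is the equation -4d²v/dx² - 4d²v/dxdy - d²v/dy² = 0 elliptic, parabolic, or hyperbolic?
Computing B² - 4AC with A = -4, B = -4, C = -1: discriminant = 0 (zero). Answer: parabolic.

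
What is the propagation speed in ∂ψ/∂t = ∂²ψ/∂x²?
Infinite. The heat equation is parabolic, not hyperbolic, so disturbances propagate instantly.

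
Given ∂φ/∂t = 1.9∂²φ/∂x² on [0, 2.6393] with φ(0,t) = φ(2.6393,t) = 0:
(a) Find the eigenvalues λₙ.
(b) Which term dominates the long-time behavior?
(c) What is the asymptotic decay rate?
Eigenvalues: λₙ = 1.9n²π²/2.6393².
First three modes:
  n=1: λ₁ = 1.9π²/2.6393² ≈ 2.692
  n=2: λ₂ = 7.6π²/2.6393² ≈ 10.768 (4× faster decay)
  n=3: λ₃ = 17.1π²/2.6393² ≈ 24.228 (9× faster decay)
As t → ∞, higher modes decay exponentially faster. The n=1 mode dominates: φ ~ c₁ sin(πx/2.6393) e^{-λ₁t}.
Decay rate: λ₁ = 1.9π²/2.6393² ≈ 2.692.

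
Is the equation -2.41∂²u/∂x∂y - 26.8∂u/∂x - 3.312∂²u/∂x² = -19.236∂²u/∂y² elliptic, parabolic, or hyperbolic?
Rewriting in standard form: -3.312∂²u/∂x² - 2.41∂²u/∂x∂y + 19.236∂²u/∂y² - 26.8∂u/∂x = 0. Computing B² - 4AC with A = -3.312, B = -2.41, C = 19.236: discriminant = 260.646628 (positive). Answer: hyperbolic.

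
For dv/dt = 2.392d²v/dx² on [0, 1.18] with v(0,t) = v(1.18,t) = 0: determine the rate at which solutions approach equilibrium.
Eigenvalues: λₙ = 2.392n²π²/1.18².
First three modes:
  n=1: λ₁ = 2.392π²/1.18² ≈ 16.955
  n=2: λ₂ = 9.568π²/1.18² ≈ 67.82 (4× faster decay)
  n=3: λ₃ = 21.528π²/1.18² ≈ 152.595 (9× faster decay)
As t → ∞, higher modes decay exponentially faster. The n=1 mode dominates: v ~ c₁ sin(πx/1.18) e^{-λ₁t}.
Decay rate: λ₁ = 2.392π²/1.18² ≈ 16.955.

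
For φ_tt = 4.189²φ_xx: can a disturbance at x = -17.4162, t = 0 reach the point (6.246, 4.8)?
No. The domain of dependence is [-13.8612, 26.3532], and -17.4162 is outside this interval.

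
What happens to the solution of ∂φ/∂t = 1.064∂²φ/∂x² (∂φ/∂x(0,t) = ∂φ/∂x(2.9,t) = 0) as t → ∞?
φ → constant (steady state). Heat is conserved (no flux at boundaries); solution approaches the spatial average.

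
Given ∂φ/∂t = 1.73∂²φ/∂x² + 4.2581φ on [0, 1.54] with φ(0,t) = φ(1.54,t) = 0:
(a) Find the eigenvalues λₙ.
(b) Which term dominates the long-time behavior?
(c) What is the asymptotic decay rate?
Eigenvalues: λₙ = 1.73n²π²/1.54² - 4.2581.
First three modes:
  n=1: λ₁ = 1.73π²/1.54² - 4.2581 ≈ 2.941
  n=2: λ₂ = 6.92π²/1.54² - 4.2581 ≈ 24.54
  n=3: λ₃ = 15.57π²/1.54² - 4.2581 ≈ 60.538
Since 1.73π²/1.54² ≈ 7.2 > 4.2581, all λₙ > 0.
The n=1 mode decays slowest → dominates as t → ∞.
Asymptotic: φ ~ c₁ sin(πx/1.54) e^{-λ₁t} with decay rate λ₁ ≈ 2.941.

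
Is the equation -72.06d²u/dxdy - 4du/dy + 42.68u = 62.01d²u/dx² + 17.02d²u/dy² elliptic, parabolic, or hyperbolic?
Rewriting in standard form: -62.01d²u/dx² - 72.06d²u/dxdy - 17.02d²u/dy² - 4du/dy + 42.68u = 0. Computing B² - 4AC with A = -62.01, B = -72.06, C = -17.02: discriminant = 971.0028 (positive). Answer: hyperbolic.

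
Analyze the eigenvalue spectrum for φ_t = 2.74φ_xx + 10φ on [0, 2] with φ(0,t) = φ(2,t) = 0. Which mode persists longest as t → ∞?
Eigenvalues: λₙ = 2.74n²π²/2² - 10.
First three modes:
  n=1: λ₁ = 2.74π²/2² - 10 ≈ -3.239
  n=2: λ₂ = 10.96π²/2² - 10 ≈ 17.043
  n=3: λ₃ = 24.66π²/2² - 10 ≈ 50.846
Since 2.74π²/2² ≈ 6.761 < 10, λ₁ < 0.
The n=1 mode grows fastest (−λₙ is largest for n=1) → dominates.
Asymptotic: φ ~ c₁ sin(πx/2) e^{3.239t} (exponential growth at rate −λ₁ ≈ 3.239).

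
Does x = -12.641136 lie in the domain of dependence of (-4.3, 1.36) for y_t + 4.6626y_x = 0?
No. Only data at x = -10.641136 affects (-4.3, 1.36). Advection has one-way propagation along characteristics.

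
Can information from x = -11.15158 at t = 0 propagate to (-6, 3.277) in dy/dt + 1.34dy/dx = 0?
No. Only data at x = -10.39118 affects (-6, 3.277). Advection has one-way propagation along characteristics.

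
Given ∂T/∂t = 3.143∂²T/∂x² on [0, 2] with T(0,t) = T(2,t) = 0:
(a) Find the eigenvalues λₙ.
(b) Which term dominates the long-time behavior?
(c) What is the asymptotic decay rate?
Eigenvalues: λₙ = 3.143n²π²/2².
First three modes:
  n=1: λ₁ = 3.143π²/2² ≈ 7.755
  n=2: λ₂ = 12.572π²/2² ≈ 31.02 (4× faster decay)
  n=3: λ₃ = 28.287π²/2² ≈ 69.795 (9× faster decay)
As t → ∞, higher modes decay exponentially faster. The n=1 mode dominates: T ~ c₁ sin(πx/2) e^{-λ₁t}.
Decay rate: λ₁ = 3.143π²/2² ≈ 7.755.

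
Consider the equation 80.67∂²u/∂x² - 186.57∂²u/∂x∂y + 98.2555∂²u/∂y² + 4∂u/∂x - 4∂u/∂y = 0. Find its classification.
Hyperbolic. (A = 80.67, B = -186.57, C = 98.2555 gives B² - 4AC = 3103.28016.)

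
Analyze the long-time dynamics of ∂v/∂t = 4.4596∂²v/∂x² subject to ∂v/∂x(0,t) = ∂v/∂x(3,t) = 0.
Long-time behavior: v → constant (steady state). Heat is conserved (no flux at boundaries); solution approaches the spatial average.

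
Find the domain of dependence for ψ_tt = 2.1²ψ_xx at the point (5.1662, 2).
Domain of dependence: [0.9662, 9.3662]. Signals travel at speed 2.1, so data within |x - 5.1662| ≤ 2.1·2 = 4.2 can reach the point.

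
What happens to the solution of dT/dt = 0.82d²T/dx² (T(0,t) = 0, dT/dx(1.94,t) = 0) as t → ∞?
T → 0. Heat escapes through the Dirichlet boundary.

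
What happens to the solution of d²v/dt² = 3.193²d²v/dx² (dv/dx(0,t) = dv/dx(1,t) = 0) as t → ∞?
v oscillates about a mean that drifts linearly in t (generically unbounded; no decay). There is no damping, so the nonconstant modes persist as standing waves (energy conserved, no decay). But with Neumann conditions at both ends the constant mode has eigenvalue 0: the spatial mean M(t) of v satisfies M'' = 0, so M(t) = M(0) + M'(0)·t. Unless the initial velocity has zero mean (∫v_t(x,0)dx = 0), the solution grows linearly in t (unbounded, though not exponentially); if it does have zero mean, the solution stays bounded and simply oscillates.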